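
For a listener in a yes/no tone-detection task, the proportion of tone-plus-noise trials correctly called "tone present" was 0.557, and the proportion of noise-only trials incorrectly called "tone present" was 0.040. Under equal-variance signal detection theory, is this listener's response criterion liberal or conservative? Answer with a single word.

z(H) = 0.143, z(FA) = -1.751
c = −½·(z(H) + z(FA)) = 0.804
c > 0 → conservative criterion (biased toward responding “no”).

conservative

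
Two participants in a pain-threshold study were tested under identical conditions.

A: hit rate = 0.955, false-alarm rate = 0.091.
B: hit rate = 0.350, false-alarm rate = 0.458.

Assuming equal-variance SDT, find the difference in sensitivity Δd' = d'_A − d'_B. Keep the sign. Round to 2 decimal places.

Δd' = 3.31

A: z(0.955) = 1.695, z(0.091) = -1.335, d' = 3.030
B: z(0.350) = -0.385, z(0.458) = -0.105, d' = -0.280
Δd' = d'_A − d'_B = 3.030 − (-0.280) = 3.310
A has the higher sensitivity.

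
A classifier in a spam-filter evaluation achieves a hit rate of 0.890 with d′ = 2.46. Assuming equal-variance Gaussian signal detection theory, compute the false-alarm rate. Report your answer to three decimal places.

false-alarm rate = 0.109

z(hit rate) = z(0.890) = 1.2265
z(FA) = z(H) − d' = 1.2265 − 2.46 = -1.2335
false-alarm rate = Φ(-1.2335) = 0.1087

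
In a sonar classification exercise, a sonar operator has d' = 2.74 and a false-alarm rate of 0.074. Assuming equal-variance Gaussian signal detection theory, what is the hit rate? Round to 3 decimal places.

z(false-alarm rate) = z(0.074) = -1.4466
z(H) = z(FA) + d' = -1.4466 + 2.74 = 1.2934
hit rate = Φ(1.2934) = 0.9021

hit rate = 0.902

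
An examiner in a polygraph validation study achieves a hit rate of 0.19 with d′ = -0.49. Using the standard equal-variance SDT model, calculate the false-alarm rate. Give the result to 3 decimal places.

false-alarm rate = 0.349

z(hit rate) = z(0.19) = -0.8779
z(FA) = z(H) − d' = -0.8779 − (-0.49) = -0.3879
false-alarm rate = Φ(-0.3879) = 0.3490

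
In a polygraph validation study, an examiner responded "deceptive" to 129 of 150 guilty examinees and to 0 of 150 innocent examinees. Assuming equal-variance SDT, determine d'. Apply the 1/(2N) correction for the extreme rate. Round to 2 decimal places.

The false-alarm rate is 0/150 = 0, so apply the 1/(2N) correction: FA → 1/(2·150) = 0.00333.
z(H) = z(0.86000) = 1.080
z(FA) = z(0.00333) = -2.713
d' = 1.080 − (-2.713) = 3.793

d' = 3.79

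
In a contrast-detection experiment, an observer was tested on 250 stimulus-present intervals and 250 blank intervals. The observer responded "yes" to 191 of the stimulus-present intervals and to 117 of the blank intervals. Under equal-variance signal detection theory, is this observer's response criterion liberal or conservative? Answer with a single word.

liberal

z(H) = 0.719, z(FA) = -0.080
c = −½·(z(H) + z(FA)) = -0.3195
c < 0 → liberal criterion (biased toward responding “yes”).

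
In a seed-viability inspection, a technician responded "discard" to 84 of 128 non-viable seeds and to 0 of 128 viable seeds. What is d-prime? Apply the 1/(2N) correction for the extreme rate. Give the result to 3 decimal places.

d-prime = 3.062

The false-alarm rate is 0/128 = 0, so apply the 1/(2N) correction: FA → 1/(2·128) = 0.00391.
z(H) = z(0.65625) = 0.4023
z(FA) = z(0.00391) = -2.6597
d' = 0.4023 − (-2.6597) = 3.0620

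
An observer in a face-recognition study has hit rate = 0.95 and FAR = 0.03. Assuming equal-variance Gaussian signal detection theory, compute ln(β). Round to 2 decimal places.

ln β = 0.42

Φ⁻¹(H) = Φ⁻¹(0.95) = 1.645
Φ⁻¹(FA) = Φ⁻¹(0.03) = -1.881
ln β = −½·[z(H)² − z(FA)²] = −0.5 × (2.706 − 3.538) = 0.416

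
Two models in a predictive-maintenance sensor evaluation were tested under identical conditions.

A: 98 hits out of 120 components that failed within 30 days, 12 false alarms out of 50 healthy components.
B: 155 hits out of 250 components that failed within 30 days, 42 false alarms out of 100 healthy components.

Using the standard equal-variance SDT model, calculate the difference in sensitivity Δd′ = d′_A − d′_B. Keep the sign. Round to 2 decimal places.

Δd′ = 1.10

A: z(0.8167) = 0.903, z(0.2400) = -0.706, d' = 1.609
B: z(0.6200) = 0.305, z(0.4200) = -0.202, d' = 0.507
Δd' = d'_A − d'_B = 1.609 − 0.507 = 1.102
A has the higher sensitivity.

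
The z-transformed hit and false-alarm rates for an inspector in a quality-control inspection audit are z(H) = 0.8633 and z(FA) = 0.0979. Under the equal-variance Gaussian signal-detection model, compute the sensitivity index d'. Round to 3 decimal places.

d' = 0.765

d' = z(H) − z(FA) = 0.8633 − 0.0979 = 0.7654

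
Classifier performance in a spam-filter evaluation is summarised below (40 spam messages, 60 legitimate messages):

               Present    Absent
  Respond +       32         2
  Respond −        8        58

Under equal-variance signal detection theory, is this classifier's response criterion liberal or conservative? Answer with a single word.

z(H) = 0.842, z(FA) = -1.834
c = −½·(z(H) + z(FA)) = 0.496
c > 0 → conservative criterion (biased toward responding “no”).

conservative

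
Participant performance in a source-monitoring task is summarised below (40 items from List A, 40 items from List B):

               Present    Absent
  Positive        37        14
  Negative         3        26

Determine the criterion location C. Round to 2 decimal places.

C = -0.53

H = 37/40 = 0.9250
FA = 14/40 = 0.3500
Φ⁻¹(H) = Φ⁻¹(0.9250) = 1.440
Φ⁻¹(FA) = Φ⁻¹(0.3500) = -0.385
c = −½·[z(H) + z(FA)] = −0.5 × (1.440 + (-0.385)) = -0.5275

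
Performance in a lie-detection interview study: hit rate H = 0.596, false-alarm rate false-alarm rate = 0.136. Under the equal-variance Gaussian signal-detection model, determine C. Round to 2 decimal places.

C = 0.43

Φ⁻¹(H) = 0.2430
Φ⁻¹(FA) = -1.0985
c = −½·[z(H) + z(FA)] = −0.5 × (0.2430 + (-1.0985)) = 0.42775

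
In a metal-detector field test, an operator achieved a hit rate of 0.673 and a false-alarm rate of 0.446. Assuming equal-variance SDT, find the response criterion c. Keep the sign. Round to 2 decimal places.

z(0.673) = 0.4482, z(0.446) = -0.1358
c = −½·[z(H) + z(FA)] = −0.5 × (0.4482 + (-0.1358)) = -0.1562
c < 0: the operator has a liberal response bias.

c = -0.16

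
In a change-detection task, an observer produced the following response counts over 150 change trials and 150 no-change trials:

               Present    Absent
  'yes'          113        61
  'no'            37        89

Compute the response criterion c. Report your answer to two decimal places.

c = -0.22

H = 113/150 = 0.7533
FA = 61/150 = 0.4067
z(H) = z(0.7533) = 0.6849
z(FA) = z(0.4067) = -0.2360
c = −½·[z(H) + z(FA)] = −0.5 × (0.6849 + (-0.2360)) = -0.22445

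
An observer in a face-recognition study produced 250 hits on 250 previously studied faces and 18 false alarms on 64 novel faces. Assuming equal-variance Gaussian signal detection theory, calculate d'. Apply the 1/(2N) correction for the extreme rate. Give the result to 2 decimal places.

d' = 3.46

The hit rate is 250/250 = 1, so apply the 1/(2N) correction: H → 1 − 1/(2·250) = 0.99800.
z(H) = z(0.99800) = 2.878
z(FA) = z(0.28125) = -0.579
d' = 2.878 − (-0.579) = 3.457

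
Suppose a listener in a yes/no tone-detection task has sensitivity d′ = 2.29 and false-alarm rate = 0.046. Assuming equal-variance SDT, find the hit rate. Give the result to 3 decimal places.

hit rate = 0.727

z(false-alarm rate) = z(0.046) = -1.6849
z(H) = z(FA) + d' = -1.6849 + 2.29 = 0.6051
hit rate = Φ(0.6051) = 0.7274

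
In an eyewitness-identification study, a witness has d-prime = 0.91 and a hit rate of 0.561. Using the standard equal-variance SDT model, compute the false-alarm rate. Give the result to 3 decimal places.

false-alarm rate = 0.225

z(hit rate) = z(0.561) = 0.1535
z(FA) = z(H) − d' = 0.1535 − 0.91 = -0.7565
false-alarm rate = Φ(-0.7565) = 0.2247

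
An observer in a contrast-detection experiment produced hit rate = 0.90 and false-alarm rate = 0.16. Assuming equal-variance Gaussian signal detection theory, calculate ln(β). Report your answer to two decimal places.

z(0.90) = 1.282, z(0.16) = -0.994
ln β = −½·[z(H)² − z(FA)²] = −0.5 × (1.644 − 0.988) = -0.328

ln β = -0.33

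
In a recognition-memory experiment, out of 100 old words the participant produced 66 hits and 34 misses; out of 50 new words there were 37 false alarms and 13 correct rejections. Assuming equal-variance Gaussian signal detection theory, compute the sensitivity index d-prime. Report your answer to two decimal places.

d-prime = -0.23

H = 66/100 = 0.6600
FA = 37/50 = 0.7400
z(0.6600) = 0.4125, z(0.7400) = 0.6433
d' = z(H) − z(FA) = 0.4125 − 0.6433 = -0.2308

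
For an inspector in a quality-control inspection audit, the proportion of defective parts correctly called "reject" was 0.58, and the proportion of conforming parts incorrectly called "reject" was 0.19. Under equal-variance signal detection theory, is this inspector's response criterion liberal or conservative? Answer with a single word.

z(H) = 0.202, z(FA) = -0.878
c = −½·(z(H) + z(FA)) = 0.338
c > 0 → conservative criterion (biased toward responding “no”).

conservative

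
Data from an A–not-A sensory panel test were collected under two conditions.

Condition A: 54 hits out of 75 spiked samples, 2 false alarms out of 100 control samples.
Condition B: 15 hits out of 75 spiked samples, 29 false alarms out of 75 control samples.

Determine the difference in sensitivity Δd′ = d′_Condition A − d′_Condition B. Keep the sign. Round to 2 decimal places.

Δd′ = 3.19

Condition A: z(0.7200) = 0.583, z(0.0200) = -2.054, d' = 2.637
Condition B: z(0.2000) = -0.842, z(0.3867) = -0.288, d' = -0.554
Δd' = d'_Condition A − d'_Condition B = 2.637 − (-0.554) = 3.191
Condition A has the higher sensitivity.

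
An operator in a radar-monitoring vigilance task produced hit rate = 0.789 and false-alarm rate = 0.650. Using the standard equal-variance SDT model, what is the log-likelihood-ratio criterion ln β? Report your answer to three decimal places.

Φ⁻¹(H) = Φ⁻¹(0.789) = 0.8030
Φ⁻¹(FA) = Φ⁻¹(0.650) = 0.3853
ln β = −½·[z(H)² − z(FA)²] = −0.5 × (0.6448 − 0.1485) = -0.24815

ln β = -0.248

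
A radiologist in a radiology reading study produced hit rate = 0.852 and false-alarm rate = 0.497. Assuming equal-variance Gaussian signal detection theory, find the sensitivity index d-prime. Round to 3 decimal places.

d-prime = 1.053

Φ⁻¹(H) = 1.0450
Φ⁻¹(FA) = -0.0075
d' = z(H) − z(FA) = 1.0450 − (-0.0075) = 1.0525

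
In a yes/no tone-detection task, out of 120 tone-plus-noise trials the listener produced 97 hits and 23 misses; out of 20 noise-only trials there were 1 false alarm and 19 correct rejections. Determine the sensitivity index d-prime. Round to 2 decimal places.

d-prime = 2.52

H = 97/120 = 0.8083
FA = 1/20 = 0.0500
z(H) = 0.8716
z(FA) = -1.6449
d' = z(H) − z(FA) = 0.8716 − (-1.6449) = 2.5165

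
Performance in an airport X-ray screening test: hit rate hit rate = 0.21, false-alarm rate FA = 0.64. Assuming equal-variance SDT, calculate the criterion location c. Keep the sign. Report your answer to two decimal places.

c = 0.22

z(H) = -0.8064
z(FA) = 0.3585
c = −½·[z(H) + z(FA)] = −0.5 × (-0.8064 + 0.3585) = 0.22395
c > 0: the screener has a conservative response bias.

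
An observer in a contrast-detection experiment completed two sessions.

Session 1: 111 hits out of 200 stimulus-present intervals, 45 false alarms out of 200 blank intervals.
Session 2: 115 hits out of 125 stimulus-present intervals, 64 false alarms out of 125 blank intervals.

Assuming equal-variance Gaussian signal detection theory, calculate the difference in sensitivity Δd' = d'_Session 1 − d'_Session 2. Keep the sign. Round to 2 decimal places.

Δd' = -0.48

Session 1: z(0.5550) = 0.138, z(0.2250) = -0.755, d' = 0.893
Session 2: z(0.9200) = 1.405, z(0.5120) = 0.030, d' = 1.375
Δd' = d'_Session 1 − d'_Session 2 = 0.893 − 1.375 = -0.482
Session 2 has the higher sensitivity.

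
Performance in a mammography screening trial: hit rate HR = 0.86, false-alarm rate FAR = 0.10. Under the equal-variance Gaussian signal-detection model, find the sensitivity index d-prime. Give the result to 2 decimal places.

d-prime = 2.36

z(H) = z(0.86) = 1.080
z(FA) = z(0.10) = -1.282
d' = z(H) − z(FA) = 1.080 − (-1.282) = 2.362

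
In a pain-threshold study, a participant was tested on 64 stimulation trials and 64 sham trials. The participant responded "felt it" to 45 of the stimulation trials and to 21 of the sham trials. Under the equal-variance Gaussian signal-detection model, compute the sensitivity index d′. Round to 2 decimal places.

d′ = 0.98

H = 45/64 = 0.7031
FA = 21/64 = 0.3281
Φ⁻¹(H) = Φ⁻¹(0.7031) = 0.533
Φ⁻¹(FA) = Φ⁻¹(0.3281) = -0.445
d' = z(H) − z(FA) = 0.533 − (-0.445) = 0.978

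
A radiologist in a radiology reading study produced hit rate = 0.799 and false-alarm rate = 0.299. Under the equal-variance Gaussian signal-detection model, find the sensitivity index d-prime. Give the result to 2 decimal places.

z(H) = z(0.799) = 0.8381
z(FA) = z(0.299) = -0.5273
d' = z(H) − z(FA) = 0.8381 − (-0.5273) = 1.3654

d-prime = 1.37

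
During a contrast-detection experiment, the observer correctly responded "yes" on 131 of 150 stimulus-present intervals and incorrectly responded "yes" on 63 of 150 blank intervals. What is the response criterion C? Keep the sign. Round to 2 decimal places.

C = -0.47

H = 131/150 = 0.8733
FA = 63/150 = 0.4200
Φ⁻¹(H) = Φ⁻¹(0.8733) = 1.1421
Φ⁻¹(FA) = Φ⁻¹(0.4200) = -0.2019
c = −½·[z(H) + z(FA)] = −0.5 × (1.1421 + (-0.2019)) = -0.4701
c < 0: the observer has a liberal response bias.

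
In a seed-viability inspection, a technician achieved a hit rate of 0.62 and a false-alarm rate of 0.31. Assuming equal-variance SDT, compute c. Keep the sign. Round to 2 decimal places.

c = 0.10

z(H) = z(0.62) = 0.305
z(FA) = z(0.31) = -0.496
c = −½·[z(H) + z(FA)] = −0.5 × (0.305 + (-0.496)) = 0.0955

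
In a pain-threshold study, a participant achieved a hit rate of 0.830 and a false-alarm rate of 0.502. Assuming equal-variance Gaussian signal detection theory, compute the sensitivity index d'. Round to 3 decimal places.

z(0.830) = 0.9542, z(0.502) = 0.0050
d' = z(H) − z(FA) = 0.9542 − 0.0050 = 0.9492

d' = 0.949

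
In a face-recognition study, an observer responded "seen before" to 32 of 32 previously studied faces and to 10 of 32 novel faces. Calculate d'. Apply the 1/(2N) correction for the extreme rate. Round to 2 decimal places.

d' = 2.64

The hit rate is 32/32 = 1, so apply the 1/(2N) correction: H → 1 − 1/(2·32) = 0.98438.
z(H) = z(0.98438) = 2.154
z(FA) = z(0.31250) = -0.489
d' = 2.154 − (-0.489) = 2.643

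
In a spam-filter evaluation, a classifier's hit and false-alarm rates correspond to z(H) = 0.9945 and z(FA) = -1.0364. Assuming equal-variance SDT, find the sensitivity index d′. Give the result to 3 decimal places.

d' = z(H) − z(FA) = 0.9945 − (-1.0364) = 2.0309

d′ = 2.031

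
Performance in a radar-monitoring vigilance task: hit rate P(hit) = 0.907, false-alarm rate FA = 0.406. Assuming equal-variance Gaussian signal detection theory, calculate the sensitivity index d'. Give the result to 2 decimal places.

z(H) = z(0.907) = 1.323
z(FA) = z(0.406) = -0.238
d' = z(H) − z(FA) = 1.323 − (-0.238) = 1.561

d' = 1.56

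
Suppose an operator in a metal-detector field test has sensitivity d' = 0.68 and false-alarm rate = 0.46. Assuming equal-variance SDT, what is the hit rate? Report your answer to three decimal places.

hit rate = 0.719

z(false-alarm rate) = z(0.46) = -0.1004
z(H) = z(FA) + d' = -0.1004 + 0.68 = 0.5796
hit rate = Φ(0.5796) = 0.7189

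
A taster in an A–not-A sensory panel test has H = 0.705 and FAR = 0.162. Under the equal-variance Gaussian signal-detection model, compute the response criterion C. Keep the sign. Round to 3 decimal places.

C = 0.224

Φ⁻¹(H) = 0.5388
Φ⁻¹(FA) = -0.9863
c = −½·[z(H) + z(FA)] = −0.5 × (0.5388 + (-0.9863)) = 0.22375
c > 0: the taster has a conservative response bias.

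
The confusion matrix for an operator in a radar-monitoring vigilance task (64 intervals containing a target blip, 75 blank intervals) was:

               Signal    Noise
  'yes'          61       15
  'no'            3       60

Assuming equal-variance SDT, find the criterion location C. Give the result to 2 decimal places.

C = -0.42

H = 61/64 = 0.9531
FA = 15/75 = 0.2000
Φ⁻¹(H) = 1.6757
Φ⁻¹(FA) = -0.8416
c = −½·[z(H) + z(FA)] = −0.5 × (1.6757 + (-0.8416)) = -0.41705
c < 0: the operator has a liberal response bias.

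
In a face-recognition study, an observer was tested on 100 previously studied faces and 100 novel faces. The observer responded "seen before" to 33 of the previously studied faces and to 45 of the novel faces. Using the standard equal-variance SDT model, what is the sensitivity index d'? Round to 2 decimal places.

d' = -0.31

H = 33/100 = 0.3300
FA = 45/100 = 0.4500
z(0.3300) = -0.4399, z(0.4500) = -0.1257
d' = z(H) − z(FA) = -0.4399 − (-0.1257) = -0.3142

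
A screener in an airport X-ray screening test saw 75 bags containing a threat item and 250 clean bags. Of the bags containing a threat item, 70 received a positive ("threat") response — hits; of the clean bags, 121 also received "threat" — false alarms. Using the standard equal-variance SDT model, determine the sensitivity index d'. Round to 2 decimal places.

d' = 1.54

H = 70/75 = 0.9333
FA = 121/250 = 0.4840
z(H) = z(0.9333) = 1.501
z(FA) = z(0.4840) = -0.040
d' = z(H) − z(FA) = 1.501 − (-0.040) = 1.541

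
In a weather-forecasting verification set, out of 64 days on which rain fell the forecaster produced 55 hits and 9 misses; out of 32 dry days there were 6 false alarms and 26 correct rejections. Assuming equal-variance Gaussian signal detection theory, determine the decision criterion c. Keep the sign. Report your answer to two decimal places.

c = -0.10

H = 55/64 = 0.8594
FA = 6/32 = 0.1875
Φ⁻¹(H) = Φ⁻¹(0.8594) = 1.078
Φ⁻¹(FA) = Φ⁻¹(0.1875) = -0.887
c = −½·[z(H) + z(FA)] = −0.5 × (1.078 + (-0.887)) = -0.0955
c < 0: the forecaster has a liberal response bias.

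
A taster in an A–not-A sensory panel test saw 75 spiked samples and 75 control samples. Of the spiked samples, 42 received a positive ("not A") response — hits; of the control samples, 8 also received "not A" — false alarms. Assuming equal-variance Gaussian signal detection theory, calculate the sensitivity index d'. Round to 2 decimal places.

H = 42/75 = 0.5600
FA = 8/75 = 0.1067
z(H) = 0.151
z(FA) = -1.244
d' = z(H) − z(FA) = 0.151 − (-1.244) = 1.395

d' = 1.40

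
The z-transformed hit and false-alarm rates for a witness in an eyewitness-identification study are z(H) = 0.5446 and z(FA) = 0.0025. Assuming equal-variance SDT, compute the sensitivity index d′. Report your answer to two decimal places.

d′ = 0.54

d' = z(H) − z(FA) = 0.5446 − 0.0025 = 0.5421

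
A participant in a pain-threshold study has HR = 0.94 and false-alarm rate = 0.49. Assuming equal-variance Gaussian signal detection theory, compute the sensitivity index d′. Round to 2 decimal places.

z(H) = z(0.94) = 1.555
z(FA) = z(0.49) = -0.025
d' = z(H) − z(FA) = 1.555 − (-0.025) = 1.580

d′ = 1.58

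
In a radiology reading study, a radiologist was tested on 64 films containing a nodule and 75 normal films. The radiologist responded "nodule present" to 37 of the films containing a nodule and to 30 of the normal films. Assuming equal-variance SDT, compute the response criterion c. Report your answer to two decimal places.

c = 0.03

H = 37/64 = 0.5781
FA = 30/75 = 0.4000
Φ⁻¹(H) = Φ⁻¹(0.5781) = 0.1970
Φ⁻¹(FA) = Φ⁻¹(0.4000) = -0.2533
c = −½·[z(H) + z(FA)] = −0.5 × (0.1970 + (-0.2533)) = 0.02815
c > 0: the radiologist has a conservative response bias.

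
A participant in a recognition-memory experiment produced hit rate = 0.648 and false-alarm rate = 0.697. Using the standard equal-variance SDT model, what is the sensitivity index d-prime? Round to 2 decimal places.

z(H) = 0.3799
z(FA) = 0.5158
d' = z(H) − z(FA) = 0.3799 − 0.5158 = -0.1359

d-prime = -0.14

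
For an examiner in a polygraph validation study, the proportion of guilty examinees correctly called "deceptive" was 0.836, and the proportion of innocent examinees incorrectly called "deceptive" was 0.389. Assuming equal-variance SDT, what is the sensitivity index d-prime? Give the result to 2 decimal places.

Φ⁻¹(H) = 0.9782
Φ⁻¹(FA) = -0.2819
d' = z(H) − z(FA) = 0.9782 − (-0.2819) = 1.2601

d-prime = 1.26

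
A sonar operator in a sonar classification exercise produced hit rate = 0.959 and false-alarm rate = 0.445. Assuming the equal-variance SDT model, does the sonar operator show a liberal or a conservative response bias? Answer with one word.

z(H) = 1.739, z(FA) = -0.138
c = −½·(z(H) + z(FA)) = -0.8005
c < 0 → liberal criterion (biased toward responding “yes”).

liberal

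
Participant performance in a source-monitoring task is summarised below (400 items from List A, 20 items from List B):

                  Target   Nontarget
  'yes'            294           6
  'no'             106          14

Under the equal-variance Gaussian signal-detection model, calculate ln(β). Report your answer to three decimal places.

H = 294/400 = 0.7350
FA = 6/20 = 0.3000
z(H) = z(0.7350) = 0.6280
z(FA) = z(0.3000) = -0.5244
ln β = −½·[z(H)² − z(FA)²] = −0.5 × (0.3944 − 0.2750) = -0.0597

ln β = -0.060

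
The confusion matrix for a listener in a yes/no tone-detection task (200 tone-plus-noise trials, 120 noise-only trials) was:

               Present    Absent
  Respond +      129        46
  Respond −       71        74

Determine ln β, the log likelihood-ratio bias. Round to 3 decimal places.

H = 129/200 = 0.6450
FA = 46/120 = 0.3833
z(H) = z(0.6450) = 0.3719
z(FA) = z(0.3833) = -0.2968
ln β = −½·[z(H)² − z(FA)²] = −0.5 × (0.1383 − 0.0881) = -0.0251

ln β = -0.025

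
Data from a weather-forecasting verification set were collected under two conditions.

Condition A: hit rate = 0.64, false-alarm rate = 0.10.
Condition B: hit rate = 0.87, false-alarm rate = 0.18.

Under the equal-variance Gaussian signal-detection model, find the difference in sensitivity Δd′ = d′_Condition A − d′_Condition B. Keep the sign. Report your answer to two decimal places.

Condition A: z(0.64) = 0.358, z(0.10) = -1.282, d' = 1.640
Condition B: z(0.87) = 1.126, z(0.18) = -0.915, d' = 2.041
Δd' = d'_Condition A − d'_Condition B = 1.640 − 2.041 = -0.401
Condition B has the higher sensitivity.

Δd′ = -0.40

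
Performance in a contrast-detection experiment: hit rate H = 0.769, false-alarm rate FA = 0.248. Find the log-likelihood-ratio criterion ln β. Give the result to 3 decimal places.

z(H) = 0.7356
z(FA) = -0.6808
ln β = −½·[z(H)² − z(FA)²] = −0.5 × (0.5411 − 0.4635) = -0.0388

ln β = -0.039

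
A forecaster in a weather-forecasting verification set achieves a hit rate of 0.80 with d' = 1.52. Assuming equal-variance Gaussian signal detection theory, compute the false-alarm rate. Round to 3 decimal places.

z(hit rate) = z(0.80) = 0.8416
z(FA) = z(H) − d' = 0.8416 − 1.52 = -0.6784
false-alarm rate = Φ(-0.6784) = 0.2488

false-alarm rate = 0.249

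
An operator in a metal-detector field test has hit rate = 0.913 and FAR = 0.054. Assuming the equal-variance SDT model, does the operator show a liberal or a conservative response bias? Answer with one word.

conservative

z(H) = 1.359, z(FA) = -1.607
c = −½·(z(H) + z(FA)) = 0.124
c > 0 → conservative criterion (biased toward responding “no”).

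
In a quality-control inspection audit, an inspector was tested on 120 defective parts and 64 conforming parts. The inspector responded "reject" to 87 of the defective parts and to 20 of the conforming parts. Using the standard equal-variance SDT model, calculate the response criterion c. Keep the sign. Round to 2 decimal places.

c = -0.05

H = 87/120 = 0.7250
FA = 20/64 = 0.3125
z(H) = z(0.7250) = 0.598
z(FA) = z(0.3125) = -0.489
c = −½·[z(H) + z(FA)] = −0.5 × (0.598 + (-0.489)) = -0.0545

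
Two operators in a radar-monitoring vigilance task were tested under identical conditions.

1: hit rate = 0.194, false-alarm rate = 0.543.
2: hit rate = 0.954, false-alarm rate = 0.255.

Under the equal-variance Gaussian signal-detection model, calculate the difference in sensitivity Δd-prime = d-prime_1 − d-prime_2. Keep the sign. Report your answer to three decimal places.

1: z(0.194) = -0.8633, z(0.543) = 0.1080, d' = -0.9713
2: z(0.954) = 1.6849, z(0.255) = -0.6588, d' = 2.3437
Δd' = d'_1 − d'_2 = -0.9713 − 2.3437 = -3.3150
2 has the higher sensitivity.

Δd-prime = -3.315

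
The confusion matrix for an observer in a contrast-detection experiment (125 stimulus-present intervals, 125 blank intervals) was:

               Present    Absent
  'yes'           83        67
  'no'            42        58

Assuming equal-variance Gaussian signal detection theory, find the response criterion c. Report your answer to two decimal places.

c = -0.26

H = 83/125 = 0.6640
FA = 67/125 = 0.5360
Φ⁻¹(H) = Φ⁻¹(0.6640) = 0.423
Φ⁻¹(FA) = Φ⁻¹(0.5360) = 0.090
c = −½·[z(H) + z(FA)] = −0.5 × (0.423 + 0.090) = -0.2565
c < 0: the observer has a liberal response bias.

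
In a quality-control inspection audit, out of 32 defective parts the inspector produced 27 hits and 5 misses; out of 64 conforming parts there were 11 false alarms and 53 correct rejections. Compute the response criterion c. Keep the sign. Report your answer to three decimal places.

H = 27/32 = 0.8438
FA = 11/64 = 0.1719
z(0.8438) = 1.0102, z(0.1719) = -0.9467
c = −½·[z(H) + z(FA)] = −0.5 × (1.0102 + (-0.9467)) = -0.03175
c < 0: the inspector has a liberal response bias.

c = -0.032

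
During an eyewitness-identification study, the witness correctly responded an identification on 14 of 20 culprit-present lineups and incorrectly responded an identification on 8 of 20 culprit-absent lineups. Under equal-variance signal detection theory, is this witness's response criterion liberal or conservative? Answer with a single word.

z(H) = 0.524, z(FA) = -0.253
c = −½·(z(H) + z(FA)) = -0.1355
c < 0 → liberal criterion (biased toward responding “yes”).

liberal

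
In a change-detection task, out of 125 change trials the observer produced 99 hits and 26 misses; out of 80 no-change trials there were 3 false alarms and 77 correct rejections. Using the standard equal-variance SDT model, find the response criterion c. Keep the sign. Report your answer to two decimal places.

H = 99/125 = 0.7920
FA = 3/80 = 0.0375
Φ⁻¹(H) = Φ⁻¹(0.7920) = 0.813
Φ⁻¹(FA) = Φ⁻¹(0.0375) = -1.780
c = −½·[z(H) + z(FA)] = −0.5 × (0.813 + (-1.780)) = 0.4835
c > 0: the observer has a conservative response bias.

c = 0.48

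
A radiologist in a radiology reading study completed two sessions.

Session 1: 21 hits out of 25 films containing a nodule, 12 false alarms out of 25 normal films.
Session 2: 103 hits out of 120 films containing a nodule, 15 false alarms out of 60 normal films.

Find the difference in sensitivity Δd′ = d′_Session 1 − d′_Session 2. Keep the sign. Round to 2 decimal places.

Session 1: z(0.8400) = 0.994, z(0.4800) = -0.050, d' = 1.044
Session 2: z(0.8583) = 1.073, z(0.2500) = -0.674, d' = 1.747
Δd' = d'_Session 1 − d'_Session 2 = 1.044 − 1.747 = -0.703
Session 2 has the higher sensitivity.

Δd′ = -0.70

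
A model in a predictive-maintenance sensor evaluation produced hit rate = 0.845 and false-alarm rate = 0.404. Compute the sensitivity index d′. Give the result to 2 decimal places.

d′ = 1.26

z(H) = 1.015
z(FA) = -0.243
d' = z(H) − z(FA) = 1.015 − (-0.243) = 1.258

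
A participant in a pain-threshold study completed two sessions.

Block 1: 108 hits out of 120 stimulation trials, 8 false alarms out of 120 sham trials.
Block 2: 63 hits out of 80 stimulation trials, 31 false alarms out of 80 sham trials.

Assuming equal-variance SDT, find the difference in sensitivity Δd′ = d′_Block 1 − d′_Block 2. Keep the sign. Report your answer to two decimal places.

Δd′ = 1.70

Block 1: z(0.9000) = 1.282, z(0.0667) = -1.501, d' = 2.783
Block 2: z(0.7875) = 0.798, z(0.3875) = -0.286, d' = 1.084
Δd' = d'_Block 1 − d'_Block 2 = 2.783 − 1.084 = 1.699
Block 1 has the higher sensitivity.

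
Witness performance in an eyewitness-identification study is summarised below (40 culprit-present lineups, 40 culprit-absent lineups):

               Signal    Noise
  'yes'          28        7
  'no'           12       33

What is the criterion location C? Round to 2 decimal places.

H = 28/40 = 0.7000
FA = 7/40 = 0.1750
z(0.7000) = 0.5244, z(0.1750) = -0.9346
c = −½·[z(H) + z(FA)] = −0.5 × (0.5244 + (-0.9346)) = 0.2051
c > 0: the witness has a conservative response bias.

C = 0.21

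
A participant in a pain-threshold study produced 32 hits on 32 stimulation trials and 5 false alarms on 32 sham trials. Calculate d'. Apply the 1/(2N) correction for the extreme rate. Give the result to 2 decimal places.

d' = 3.16

The hit rate is 32/32 = 1, so apply the 1/(2N) correction: H → 1 − 1/(2·32) = 0.98438.
z(H) = z(0.98438) = 2.154
z(FA) = z(0.15625) = -1.010
d' = 2.154 − (-1.010) = 3.164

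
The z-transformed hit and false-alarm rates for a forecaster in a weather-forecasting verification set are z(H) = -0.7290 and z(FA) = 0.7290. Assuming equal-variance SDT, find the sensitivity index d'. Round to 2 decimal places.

d' = z(H) − z(FA) = -0.7290 − 0.7290 = -1.4580

d' = -1.46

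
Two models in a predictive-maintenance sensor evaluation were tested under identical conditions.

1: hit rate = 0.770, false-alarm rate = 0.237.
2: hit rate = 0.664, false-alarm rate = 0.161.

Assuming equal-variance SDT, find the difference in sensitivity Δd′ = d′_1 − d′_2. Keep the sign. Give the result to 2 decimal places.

1: z(0.770) = 0.739, z(0.237) = -0.716, d' = 1.455
2: z(0.664) = 0.423, z(0.161) = -0.990, d' = 1.413
Δd' = d'_1 − d'_2 = 1.455 − 1.413 = 0.042
1 has the higher sensitivity.

Δd′ = 0.04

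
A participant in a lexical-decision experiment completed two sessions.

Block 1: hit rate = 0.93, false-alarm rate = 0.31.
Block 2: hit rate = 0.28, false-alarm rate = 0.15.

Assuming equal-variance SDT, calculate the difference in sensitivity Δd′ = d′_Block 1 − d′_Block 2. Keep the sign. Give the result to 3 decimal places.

Δd′ = 1.518

Block 1: z(0.93) = 1.4758, z(0.31) = -0.4959, d' = 1.9717
Block 2: z(0.28) = -0.5828, z(0.15) = -1.0364, d' = 0.4536
Δd' = d'_Block 1 − d'_Block 2 = 1.9717 − 0.4536 = 1.5181
Block 1 has the higher sensitivity.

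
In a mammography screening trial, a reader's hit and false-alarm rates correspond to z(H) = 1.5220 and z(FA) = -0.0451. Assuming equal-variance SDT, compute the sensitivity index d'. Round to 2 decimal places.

d' = z(H) − z(FA) = 1.5220 − (-0.0451) = 1.5671

d' = 1.57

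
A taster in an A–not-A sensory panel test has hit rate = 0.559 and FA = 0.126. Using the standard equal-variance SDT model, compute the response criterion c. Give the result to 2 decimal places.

c = 0.50

Φ⁻¹(H) = 0.148
Φ⁻¹(FA) = -1.146
c = −½·[z(H) + z(FA)] = −0.5 × (0.148 + (-1.146)) = 0.499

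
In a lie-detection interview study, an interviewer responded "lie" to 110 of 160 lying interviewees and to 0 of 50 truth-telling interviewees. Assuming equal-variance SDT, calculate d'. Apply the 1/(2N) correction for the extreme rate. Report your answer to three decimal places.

d' = 2.815

The false-alarm rate is 0/50 = 0, so apply the 1/(2N) correction: FA → 1/(2·50) = 0.01000.
z(H) = z(0.68750) = 0.4888
z(FA) = z(0.01000) = -2.3263
d' = 0.4888 − (-2.3263) = 2.8151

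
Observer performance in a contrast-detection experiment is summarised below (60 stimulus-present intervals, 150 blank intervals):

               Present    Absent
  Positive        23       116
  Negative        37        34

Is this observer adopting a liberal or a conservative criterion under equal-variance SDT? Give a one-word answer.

liberal

z(H) = -0.297, z(FA) = 0.750
c = −½·(z(H) + z(FA)) = -0.2265
c < 0 → liberal criterion (biased toward responding “yes”).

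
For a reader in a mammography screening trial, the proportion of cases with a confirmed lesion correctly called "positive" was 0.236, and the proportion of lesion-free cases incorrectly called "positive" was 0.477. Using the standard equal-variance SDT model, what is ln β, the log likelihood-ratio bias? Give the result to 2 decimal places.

ln β = -0.26

Φ⁻¹(H) = -0.719
Φ⁻¹(FA) = -0.058
ln β = −½·[z(H)² − z(FA)²] = −0.5 × (0.517 − 0.003) = -0.257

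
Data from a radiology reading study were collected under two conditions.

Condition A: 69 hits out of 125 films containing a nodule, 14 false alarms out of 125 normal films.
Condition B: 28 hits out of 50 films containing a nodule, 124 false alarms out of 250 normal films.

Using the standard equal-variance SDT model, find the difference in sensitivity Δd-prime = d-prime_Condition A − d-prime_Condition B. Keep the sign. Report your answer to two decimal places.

Δd-prime = 1.19

Condition A: z(0.5520) = 0.131, z(0.1120) = -1.216, d' = 1.347
Condition B: z(0.5600) = 0.151, z(0.4960) = -0.010, d' = 0.161
Δd' = d'_Condition A − d'_Condition B = 1.347 − 0.161 = 1.186
Condition A has the higher sensitivity.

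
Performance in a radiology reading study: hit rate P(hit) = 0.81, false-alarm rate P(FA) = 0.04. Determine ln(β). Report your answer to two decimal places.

ln β = 1.15

z(H) = z(0.81) = 0.878
z(FA) = z(0.04) = -1.751
ln β = −½·[z(H)² − z(FA)²] = −0.5 × (0.771 − 3.066) = 1.1475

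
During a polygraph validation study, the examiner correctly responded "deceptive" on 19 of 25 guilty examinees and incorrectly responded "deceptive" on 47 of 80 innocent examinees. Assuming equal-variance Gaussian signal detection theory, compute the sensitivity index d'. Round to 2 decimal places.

d' = 0.49

H = 19/25 = 0.7600
FA = 47/80 = 0.5875
z(H) = 0.706
z(FA) = 0.221
d' = z(H) − z(FA) = 0.706 − 0.221 = 0.485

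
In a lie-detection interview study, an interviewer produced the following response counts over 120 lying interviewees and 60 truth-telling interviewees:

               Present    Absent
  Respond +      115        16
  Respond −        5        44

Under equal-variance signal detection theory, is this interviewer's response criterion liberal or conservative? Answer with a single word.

z(H) = 1.732, z(FA) = -0.623
c = −½·(z(H) + z(FA)) = -0.5545
c < 0 → liberal criterion (biased toward responding “yes”).

liberal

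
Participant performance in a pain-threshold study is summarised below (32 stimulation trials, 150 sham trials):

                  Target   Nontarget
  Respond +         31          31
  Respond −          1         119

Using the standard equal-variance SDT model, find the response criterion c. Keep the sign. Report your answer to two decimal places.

H = 31/32 = 0.9688
FA = 31/150 = 0.2067
z(H) = 1.8634
z(FA) = -0.8179
c = −½·[z(H) + z(FA)] = −0.5 × (1.8634 + (-0.8179)) = -0.52275

c = -0.52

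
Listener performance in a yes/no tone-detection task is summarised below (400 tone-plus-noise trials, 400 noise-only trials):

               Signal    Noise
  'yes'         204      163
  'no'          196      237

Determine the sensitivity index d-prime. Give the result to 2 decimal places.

d-prime = 0.26

H = 204/400 = 0.5100
FA = 163/400 = 0.4075
z(0.5100) = 0.0251, z(0.4075) = -0.2340
d' = z(H) − z(FA) = 0.0251 − (-0.2340) = 0.2591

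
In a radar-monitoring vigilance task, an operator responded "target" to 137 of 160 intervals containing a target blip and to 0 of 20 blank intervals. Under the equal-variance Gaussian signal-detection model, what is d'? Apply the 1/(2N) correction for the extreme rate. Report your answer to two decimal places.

The false-alarm rate is 0/20 = 0, so apply the 1/(2N) correction: FA → 1/(2·20) = 0.02500.
z(H) = z(0.85625) = 1.064
z(FA) = z(0.02500) = -1.960
d' = 1.064 − (-1.960) = 3.024

d' = 3.02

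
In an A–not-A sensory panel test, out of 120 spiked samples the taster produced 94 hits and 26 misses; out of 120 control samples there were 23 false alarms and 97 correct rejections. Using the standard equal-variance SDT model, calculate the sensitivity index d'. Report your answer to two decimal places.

H = 94/120 = 0.7833
FA = 23/120 = 0.1917
Φ⁻¹(0.7833) = 0.783, Φ⁻¹(0.1917) = -0.872
d' = z(H) − z(FA) = 0.783 − (-0.872) = 1.655

d' = 1.66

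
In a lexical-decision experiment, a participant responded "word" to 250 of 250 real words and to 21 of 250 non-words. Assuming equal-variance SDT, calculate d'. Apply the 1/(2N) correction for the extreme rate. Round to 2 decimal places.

d' = 4.26

The hit rate is 250/250 = 1, so apply the 1/(2N) correction: H → 1 − 1/(2·250) = 0.99800.
z(H) = z(0.99800) = 2.878
z(FA) = z(0.08400) = -1.379
d' = 2.878 − (-1.379) = 4.257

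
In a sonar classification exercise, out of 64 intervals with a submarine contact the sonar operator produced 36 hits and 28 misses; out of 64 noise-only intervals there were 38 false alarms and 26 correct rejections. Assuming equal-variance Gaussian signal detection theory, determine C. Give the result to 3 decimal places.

H = 36/64 = 0.5625
FA = 38/64 = 0.5938
Φ⁻¹(H) = Φ⁻¹(0.5625) = 0.1573
Φ⁻¹(FA) = Φ⁻¹(0.5938) = 0.2373
c = −½·[z(H) + z(FA)] = −0.5 × (0.1573 + 0.2373) = -0.1973
c < 0: the sonar operator has a liberal response bias.

C = -0.197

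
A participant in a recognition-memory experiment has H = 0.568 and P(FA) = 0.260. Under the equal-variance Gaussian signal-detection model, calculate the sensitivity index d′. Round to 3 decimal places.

d′ = 0.815

Φ⁻¹(0.568) = 0.1713, Φ⁻¹(0.260) = -0.6433
d' = z(H) − z(FA) = 0.1713 − (-0.6433) = 0.8146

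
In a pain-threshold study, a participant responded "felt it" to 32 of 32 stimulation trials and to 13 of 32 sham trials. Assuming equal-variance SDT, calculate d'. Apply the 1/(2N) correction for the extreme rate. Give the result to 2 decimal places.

The hit rate is 32/32 = 1, so apply the 1/(2N) correction: H → 1 − 1/(2·32) = 0.98438.
z(H) = z(0.98438) = 2.154
z(FA) = z(0.40625) = -0.237
d' = 2.154 − (-0.237) = 2.391

d' = 2.39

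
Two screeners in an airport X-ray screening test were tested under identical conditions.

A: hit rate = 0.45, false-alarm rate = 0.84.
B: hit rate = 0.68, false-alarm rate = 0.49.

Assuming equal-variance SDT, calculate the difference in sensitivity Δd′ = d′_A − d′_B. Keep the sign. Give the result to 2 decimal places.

Δd′ = -1.61

A: z(0.45) = -0.126, z(0.84) = 0.994, d' = -1.120
B: z(0.68) = 0.468, z(0.49) = -0.025, d' = 0.493
Δd' = d'_A − d'_B = -1.120 − 0.493 = -1.613
B has the higher sensitivity.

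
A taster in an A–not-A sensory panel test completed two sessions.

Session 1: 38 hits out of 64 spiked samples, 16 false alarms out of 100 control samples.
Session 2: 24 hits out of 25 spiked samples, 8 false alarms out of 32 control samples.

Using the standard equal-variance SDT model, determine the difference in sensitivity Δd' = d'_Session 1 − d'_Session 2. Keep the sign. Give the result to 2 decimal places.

Session 1: z(0.5938) = 0.237, z(0.1600) = -0.994, d' = 1.231
Session 2: z(0.9600) = 1.751, z(0.2500) = -0.674, d' = 2.425
Δd' = d'_Session 1 − d'_Session 2 = 1.231 − 2.425 = -1.194
Session 2 has the higher sensitivity.

Δd' = -1.19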